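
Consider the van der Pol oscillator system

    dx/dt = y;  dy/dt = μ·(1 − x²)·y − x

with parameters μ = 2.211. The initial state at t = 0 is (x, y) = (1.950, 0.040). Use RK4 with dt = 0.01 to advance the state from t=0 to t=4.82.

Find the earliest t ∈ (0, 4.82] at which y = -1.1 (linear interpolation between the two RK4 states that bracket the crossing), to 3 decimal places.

t=0.000: state=(1.950, 0.040)
step 1 (dt=0.01): k1=(0.040, -2.198), k2=(0.029, -2.130), k3=(0.029, -2.132), k4=(0.019, -2.066); state += dt/6·(k1+2k2+2k3+k4)
t=0.010: state=(1.950, 0.019)
t=0.020: state=(1.950, -0.001)
t=0.030: state=(1.950, -0.020)
continuing one RK4 step at a time; state shown every 20 steps (Δt=0.2):
t=0.200: state=(1.928, -0.213)
t=0.400: state=(1.876, -0.293)
t=0.600: state=(1.813, -0.330)
t=0.800: state=(1.745, -0.357)
t=1.000: state=(1.670, -0.385)
t=1.200: state=(1.590, -0.417)
t=1.400: state=(1.503, -0.458)
t=1.600: state=(1.407, -0.510)
t=1.800: state=(1.298, -0.581)
t=2.000: state=(1.172, -0.682)
t=2.200: state=(1.021, -0.834)
t=2.400: state=(0.832, -1.078)
t=2.410: state=(0.821, -1.094)
next step: t=2.420: state=(0.810, -1.110) — y has crossed -1.1
linear interpolation between t=2.410 (-1.09381) and t=2.420 (-1.11011) → t≈2.414

t = 2.414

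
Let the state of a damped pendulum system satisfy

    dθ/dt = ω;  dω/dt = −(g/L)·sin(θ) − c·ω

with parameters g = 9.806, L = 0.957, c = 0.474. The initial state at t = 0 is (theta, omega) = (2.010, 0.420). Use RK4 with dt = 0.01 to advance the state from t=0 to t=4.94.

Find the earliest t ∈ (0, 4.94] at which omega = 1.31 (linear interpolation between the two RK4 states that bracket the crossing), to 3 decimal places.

t = 1.408

t=0.000: state=(2.010, 0.420)
step 1 (dt=0.01): k1=(0.420, -9.473), k2=(0.373, -9.442), k3=(0.373, -9.443), k4=(0.326, -9.412); state += dt/6·(k1+2k2+2k3+k4)
t=0.010: state=(2.014, 0.326)
t=0.020: state=(2.017, 0.232)
t=0.030: state=(2.018, 0.138)
continuing one RK4 step at a time; state shown every 20 steps (Δt=0.2):
t=0.200: state=(1.910, -1.403)
t=0.400: state=(1.449, -3.196)
t=0.600: state=(0.657, -4.578)
t=0.800: state=(-0.282, -4.498)
t=1.000: state=(-1.036, -2.873)
t=1.200: state=(-1.400, -0.764)
t=1.400: state=(-1.350, 1.234)
next step: t=1.410: state=(-1.337, 1.328) — omega has crossed 1.31
linear interpolation between t=1.400 (1.23415) and t=1.410 (1.32791) → t≈1.408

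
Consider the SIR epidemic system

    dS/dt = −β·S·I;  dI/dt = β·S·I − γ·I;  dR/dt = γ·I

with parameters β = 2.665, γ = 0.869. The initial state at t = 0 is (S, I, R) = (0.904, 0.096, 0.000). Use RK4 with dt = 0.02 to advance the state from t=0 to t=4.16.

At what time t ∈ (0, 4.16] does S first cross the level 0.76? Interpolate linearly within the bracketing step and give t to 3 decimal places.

t=0.000: state=(0.904, 0.096, 0.000)
step 1 (dt=0.02): k1=(-0.231, 0.148, 0.083), k2=(-0.234, 0.150, 0.085), k3=(-0.234, 0.150, 0.085), k4=(-0.237, 0.151, 0.086); state += dt/6·(k1+2k2+2k3+k4)
t=0.020: state=(0.899, 0.099, 0.002)
t=0.040: state=(0.895, 0.102, 0.003)
t=0.060: state=(0.890, 0.105, 0.005)
continuing one RK4 step at a time; state shown every 10 steps (Δt=0.2):
t=0.200: state=(0.852, 0.129, 0.019)
t=0.400: state=(0.787, 0.168, 0.045)
t=0.460: state=(0.766, 0.180, 0.054)
next step: t=0.480: state=(0.758, 0.185, 0.057) — S has crossed 0.76
linear interpolation between t=0.460 (0.76551) and t=0.480 (0.75810) → t≈0.475

t = 0.475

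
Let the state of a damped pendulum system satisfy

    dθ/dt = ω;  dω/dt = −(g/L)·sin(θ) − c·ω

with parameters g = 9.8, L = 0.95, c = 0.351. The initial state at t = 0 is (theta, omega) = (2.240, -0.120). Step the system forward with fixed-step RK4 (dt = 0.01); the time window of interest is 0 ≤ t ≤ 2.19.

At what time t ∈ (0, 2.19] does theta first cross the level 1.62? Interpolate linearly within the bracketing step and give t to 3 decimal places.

t = 0.373

t=0.000: state=(2.240, -0.120)
step 1 (dt=0.01): k1=(-0.120, -8.049), k2=(-0.160, -8.038), k3=(-0.160, -8.040), k4=(-0.200, -8.031); state += dt/6·(k1+2k2+2k3+k4)
t=0.010: state=(2.238, -0.200)
t=0.020: state=(2.236, -0.281)
t=0.030: state=(2.233, -0.361)
continuing one RK4 step at a time; state shown every 10 steps (Δt=0.1):
t=0.100: state=(2.188, -0.923)
t=0.200: state=(2.055, -1.751)
t=0.300: state=(1.836, -2.630)
t=0.370: state=(1.630, -3.268)
next step: t=0.380: state=(1.596, -3.360) — theta has crossed 1.62
linear interpolation between t=0.370 (1.62959) and t=0.380 (1.59645) → t≈0.373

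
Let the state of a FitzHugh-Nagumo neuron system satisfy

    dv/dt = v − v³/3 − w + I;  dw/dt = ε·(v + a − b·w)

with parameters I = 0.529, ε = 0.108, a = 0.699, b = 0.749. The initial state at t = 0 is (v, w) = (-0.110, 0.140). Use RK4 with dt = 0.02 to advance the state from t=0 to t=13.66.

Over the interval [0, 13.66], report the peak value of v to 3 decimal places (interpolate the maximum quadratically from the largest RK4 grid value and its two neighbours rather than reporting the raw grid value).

t=0.000: state=(-0.110, 0.140)
step 1 (dt=0.02): k1=(0.279, 0.052), k2=(0.282, 0.053), k3=(0.282, 0.053), k4=(0.284, 0.053); state += dt/6·(k1+2k2+2k3+k4)
t=0.020: state=(-0.104, 0.141)
t=0.040: state=(-0.099, 0.142)
t=0.060: state=(-0.093, 0.143)
continuing one RK4 step at a time; state shown every 25 steps (Δt=0.5):
t=0.500: state=(0.063, 0.170)
t=1.000: state=(0.323, 0.210)
t=1.500: state=(0.696, 0.265)
t=2.000: state=(1.132, 0.340)
t=2.500: state=(1.475, 0.433)
t=3.000: state=(1.636, 0.536)
t=3.500: state=(1.673, 0.640)
t=4.000: state=(1.654, 0.740)
t=4.500: state=(1.614, 0.834)
t=5.000: state=(1.564, 0.922)
t=5.500: state=(1.510, 1.004)
t=6.000: state=(1.452, 1.079)
t=6.500: state=(1.391, 1.149)
t=7.000: state=(1.326, 1.212)
t=7.500: state=(1.256, 1.269)
t=8.000: state=(1.180, 1.321)
t=8.500: state=(1.096, 1.366)
t=9.000: state=(0.999, 1.404)
t=9.500: state=(0.885, 1.435)
t=10.000: state=(0.743, 1.459)
t=10.500: state=(0.553, 1.472)
t=11.000: state=(0.279, 1.473)
t=11.500: state=(-0.149, 1.456)
t=12.000: state=(-0.808, 1.411)
t=12.500: state=(-1.521, 1.330)
t=13.000: state=(-1.882, 1.222)
t=13.500: state=(-1.960, 1.108)
t=13.660: state=(-1.961, 1.072)
largest grid value and its neighbours: v(3.480)=1.67264, v(3.500)=1.67272, v(3.520)=1.67271
parabola through these three points peaks at t≈3.508 with v≈1.67272

max v = 1.673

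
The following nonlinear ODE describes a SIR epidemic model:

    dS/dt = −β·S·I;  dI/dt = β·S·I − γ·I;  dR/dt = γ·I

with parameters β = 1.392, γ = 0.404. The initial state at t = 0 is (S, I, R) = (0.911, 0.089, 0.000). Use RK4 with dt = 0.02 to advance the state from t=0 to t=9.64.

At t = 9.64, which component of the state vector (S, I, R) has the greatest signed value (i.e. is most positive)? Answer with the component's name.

largest component: R

t=0.000: state=(0.911, 0.089, 0.000)
step 1 (dt=0.02): k1=(-0.113, 0.077, 0.036), k2=(-0.114, 0.077, 0.036), k3=(-0.114, 0.077, 0.036), k4=(-0.115, 0.078, 0.037); state += dt/6·(k1+2k2+2k3+k4)
t=0.020: state=(0.909, 0.091, 0.001)
t=0.040: state=(0.906, 0.092, 0.001)
t=0.060: state=(0.904, 0.094, 0.002)
continuing one RK4 step at a time; state shown every 25 steps (Δt=0.5):
t=0.500: state=(0.844, 0.134, 0.022)
t=1.000: state=(0.754, 0.191, 0.055)
t=1.500: state=(0.645, 0.255, 0.100)
t=2.000: state=(0.529, 0.313, 0.158)
t=2.500: state=(0.419, 0.356, 0.225)
t=3.000: state=(0.324, 0.376, 0.300)
t=3.500: state=(0.250, 0.375, 0.376)
t=4.000: state=(0.193, 0.357, 0.450)
t=4.500: state=(0.152, 0.329, 0.519)
t=5.000: state=(0.123, 0.295, 0.582)
t=5.500: state=(0.101, 0.261, 0.638)
t=6.000: state=(0.085, 0.227, 0.688)
t=6.500: state=(0.074, 0.196, 0.730)
t=7.000: state=(0.065, 0.168, 0.767)
t=7.500: state=(0.058, 0.143, 0.798)
t=8.000: state=(0.053, 0.122, 0.825)
t=8.500: state=(0.049, 0.103, 0.848)
t=9.000: state=(0.046, 0.087, 0.867)
t=9.500: state=(0.043, 0.073, 0.883)
t=9.640: state=(0.043, 0.070, 0.887)
compare at T: S=0.043, I=0.070, R=0.887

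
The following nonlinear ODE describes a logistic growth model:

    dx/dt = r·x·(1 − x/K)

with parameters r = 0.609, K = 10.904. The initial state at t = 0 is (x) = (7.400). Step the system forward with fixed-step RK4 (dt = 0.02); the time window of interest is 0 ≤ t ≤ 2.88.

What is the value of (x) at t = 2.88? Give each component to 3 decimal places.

t=0.000: state=(7.400)
step 1 (dt=0.02): k1=(1.448), k2=(1.445), k3=(1.445), k4=(1.442); state += dt/6·(k1+2k2+2k3+k4)
t=0.020: state=(7.429)
t=0.040: state=(7.458)
t=0.060: state=(7.486)
continuing one RK4 step at a time; state shown every 5 steps (Δt=0.1):
t=0.100: state=(7.543)
t=0.200: state=(7.683)
t=0.300: state=(7.820)
t=0.400: state=(7.953)
t=0.500: state=(8.082)
t=0.600: state=(8.207)
t=0.700: state=(8.329)
t=0.800: state=(8.447)
t=0.900: state=(8.561)
t=1.000: state=(8.671)
t=1.100: state=(8.777)
t=1.200: state=(8.879)
t=1.300: state=(8.978)
t=1.400: state=(9.073)
t=1.500: state=(9.164)
t=1.600: state=(9.251)
t=1.700: state=(9.334)
t=1.800: state=(9.414)
t=1.900: state=(9.491)
t=2.000: state=(9.564)
t=2.100: state=(9.634)
t=2.200: state=(9.701)
t=2.300: state=(9.765)
t=2.400: state=(9.825)
t=2.500: state=(9.883)
t=2.600: state=(9.938)
t=2.700: state=(9.990)
t=2.800: state=(10.040)
t=2.880: state=(10.078)

(x) = (10.078)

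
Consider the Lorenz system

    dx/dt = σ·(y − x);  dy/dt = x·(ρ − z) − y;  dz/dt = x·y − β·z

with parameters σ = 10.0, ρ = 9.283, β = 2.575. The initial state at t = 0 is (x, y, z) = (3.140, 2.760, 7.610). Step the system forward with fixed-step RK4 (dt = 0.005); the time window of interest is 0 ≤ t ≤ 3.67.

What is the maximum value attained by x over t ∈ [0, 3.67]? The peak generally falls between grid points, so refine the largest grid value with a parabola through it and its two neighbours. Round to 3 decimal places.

t=0.000: state=(3.140, 2.760, 7.610)
step 1 (dt=0.005): k1=(-3.800, 2.493, -10.929), k2=(-3.643, 2.557, -10.866), k3=(-3.645, 2.557, -10.865), k4=(-3.490, 2.620, -10.800); state += dt/6·(k1+2k2+2k3+k4)
t=0.005: state=(3.122, 2.773, 7.556)
t=0.010: state=(3.105, 2.786, 7.502)
t=0.015: state=(3.090, 2.800, 7.449)
continuing one RK4 step at a time; state shown every 40 steps (Δt=0.2):
t=0.200: state=(3.292, 3.707, 6.099)
t=0.400: state=(4.526, 5.267, 6.441)
t=0.600: state=(5.705, 5.966, 8.631)
t=0.800: state=(5.269, 4.679, 9.870)
t=1.000: state=(4.107, 3.682, 8.816)
t=1.200: state=(3.771, 3.847, 7.485)
t=1.400: state=(4.276, 4.656, 7.137)
t=1.600: state=(5.026, 5.313, 7.995)
t=1.800: state=(5.166, 5.008, 9.009)
t=2.000: state=(4.611, 4.302, 8.908)
t=2.200: state=(4.196, 4.120, 8.141)
t=2.400: state=(4.304, 4.466, 7.684)
t=2.600: state=(4.707, 4.904, 7.926)
t=2.800: state=(4.933, 4.938, 8.511)
t=3.000: state=(4.748, 4.590, 8.703)
t=3.200: state=(4.458, 4.357, 8.378)
t=3.400: state=(4.405, 4.451, 8.025)
t=3.600: state=(4.586, 4.699, 8.015)
t=3.670: state=(4.663, 4.766, 8.096)
largest grid value and its neighbours: x(0.645)=5.77174, x(0.650)=5.77268, x(0.655)=5.77231
parabola through these three points peaks at t≈0.651 with x≈5.77271

max x = 5.773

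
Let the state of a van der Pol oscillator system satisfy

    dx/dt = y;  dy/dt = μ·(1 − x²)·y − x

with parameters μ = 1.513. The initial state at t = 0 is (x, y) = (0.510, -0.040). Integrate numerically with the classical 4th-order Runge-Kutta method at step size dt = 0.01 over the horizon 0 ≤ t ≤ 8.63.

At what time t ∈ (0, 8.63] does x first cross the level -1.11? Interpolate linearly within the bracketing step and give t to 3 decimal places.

t = 1.749

t=0.000: state=(0.510, -0.040)
step 1 (dt=0.01): k1=(-0.040, -0.555), k2=(-0.043, -0.558), k3=(-0.043, -0.558), k4=(-0.046, -0.561); state += dt/6·(k1+2k2+2k3+k4)
t=0.010: state=(0.510, -0.046)
t=0.020: state=(0.509, -0.051)
t=0.030: state=(0.509, -0.057)
continuing one RK4 step at a time; state shown every 50 steps (Δt=0.5):
t=0.500: state=(0.408, -0.399)
t=1.000: state=(0.070, -1.008)
t=1.500: state=(-0.649, -1.831)
t=1.740: state=(-1.094, -1.772)
next step: t=1.750: state=(-1.112, -1.755) — x has crossed -1.11
linear interpolation between t=1.740 (-1.09395) and t=1.750 (-1.11159) → t≈1.749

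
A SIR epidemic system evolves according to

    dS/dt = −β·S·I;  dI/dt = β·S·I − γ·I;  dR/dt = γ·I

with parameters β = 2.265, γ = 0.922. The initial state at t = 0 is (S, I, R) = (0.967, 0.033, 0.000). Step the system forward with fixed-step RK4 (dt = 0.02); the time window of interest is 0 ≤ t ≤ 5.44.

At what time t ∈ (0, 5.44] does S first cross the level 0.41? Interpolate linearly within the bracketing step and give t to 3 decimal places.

t=0.000: state=(0.967, 0.033, 0.000)
step 1 (dt=0.02): k1=(-0.072, 0.042, 0.030), k2=(-0.073, 0.042, 0.031), k3=(-0.073, 0.042, 0.031), k4=(-0.074, 0.043, 0.031); state += dt/6·(k1+2k2+2k3+k4)
t=0.020: state=(0.966, 0.034, 0.001)
t=0.040: state=(0.964, 0.035, 0.001)
t=0.060: state=(0.963, 0.036, 0.002)
continuing one RK4 step at a time; state shown every 10 steps (Δt=0.2):
t=0.200: state=(0.951, 0.042, 0.007)
t=0.400: state=(0.930, 0.054, 0.016)
t=0.600: state=(0.905, 0.068, 0.027)
t=0.800: state=(0.874, 0.085, 0.041)
t=1.000: state=(0.838, 0.104, 0.058)
t=1.200: state=(0.796, 0.125, 0.079)
t=1.400: state=(0.748, 0.147, 0.105)
t=1.600: state=(0.696, 0.170, 0.134)
t=1.800: state=(0.641, 0.192, 0.167)
t=2.000: state=(0.585, 0.210, 0.204)
t=2.200: state=(0.530, 0.225, 0.244)
t=2.400: state=(0.478, 0.235, 0.287)
t=2.600: state=(0.429, 0.240, 0.331)
t=2.680: state=(0.411, 0.241, 0.349)
next step: t=2.700: state=(0.406, 0.241, 0.353) — S has crossed 0.41
linear interpolation between t=2.680 (0.41061) and t=2.700 (0.40616) → t≈2.683

t = 2.683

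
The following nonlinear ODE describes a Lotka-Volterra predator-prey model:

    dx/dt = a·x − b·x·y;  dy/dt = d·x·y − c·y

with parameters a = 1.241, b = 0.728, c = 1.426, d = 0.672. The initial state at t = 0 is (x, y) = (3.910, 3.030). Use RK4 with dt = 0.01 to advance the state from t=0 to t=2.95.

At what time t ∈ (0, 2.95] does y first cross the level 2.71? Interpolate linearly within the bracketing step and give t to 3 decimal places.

t=0.000: state=(3.910, 3.030)
step 1 (dt=0.01): k1=(-3.773, 3.641), k2=(-3.806, 3.624), k3=(-3.805, 3.623), k4=(-3.838, 3.606); state += dt/6·(k1+2k2+2k3+k4)
t=0.010: state=(3.872, 3.066)
t=0.020: state=(3.833, 3.102)
t=0.030: state=(3.794, 3.138)
continuing one RK4 step at a time; state shown every 10 steps (Δt=0.1):
t=0.100: state=(3.505, 3.372)
t=0.200: state=(3.072, 3.647)
t=0.300: state=(2.648, 3.832)
t=0.400: state=(2.260, 3.917)
t=0.500: state=(1.923, 3.908)
t=0.600: state=(1.643, 3.819)
t=0.700: state=(1.416, 3.668)
t=0.800: state=(1.235, 3.476)
t=0.900: state=(1.094, 3.259)
t=1.000: state=(0.986, 3.030)
t=1.100: state=(0.902, 2.799)
t=1.130: state=(0.882, 2.731)
next step: t=1.140: state=(0.875, 2.708) — y has crossed 2.71
linear interpolation between t=1.130 (2.73055) and t=1.140 (2.70783) → t≈1.139

t = 1.139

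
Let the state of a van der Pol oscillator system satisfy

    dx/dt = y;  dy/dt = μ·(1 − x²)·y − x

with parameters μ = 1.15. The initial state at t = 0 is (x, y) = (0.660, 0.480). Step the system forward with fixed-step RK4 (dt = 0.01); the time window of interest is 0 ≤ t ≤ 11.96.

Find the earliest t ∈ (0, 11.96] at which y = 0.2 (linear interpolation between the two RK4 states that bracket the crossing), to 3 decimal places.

t=0.000: state=(0.660, 0.480)
step 1 (dt=0.01): k1=(0.480, -0.348), k2=(0.478, -0.354), k3=(0.478, -0.354), k4=(0.476, -0.359); state += dt/6·(k1+2k2+2k3+k4)
t=0.010: state=(0.665, 0.476)
t=0.020: state=(0.670, 0.473)
t=0.030: state=(0.674, 0.469)
t=0.480: state=(0.832, 0.204)
next step: t=0.490: state=(0.834, 0.196) — y has crossed 0.2
linear interpolation between t=0.480 (0.20382) and t=0.490 (0.19620) → t≈0.485

t = 0.485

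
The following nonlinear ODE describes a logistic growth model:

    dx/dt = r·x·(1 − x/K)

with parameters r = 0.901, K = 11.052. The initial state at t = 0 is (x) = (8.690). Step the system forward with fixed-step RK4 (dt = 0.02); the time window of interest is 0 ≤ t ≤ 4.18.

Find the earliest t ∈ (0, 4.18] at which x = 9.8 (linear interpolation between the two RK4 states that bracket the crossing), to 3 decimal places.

t=0.000: state=(8.690)
step 1 (dt=0.02): k1=(1.673), k2=(1.665), k3=(1.665), k4=(1.656); state += dt/6·(k1+2k2+2k3+k4)
t=0.020: state=(8.723)
t=0.040: state=(8.756)
t=0.060: state=(8.789)
continuing one RK4 step at a time; state shown every 10 steps (Δt=0.2):
t=0.200: state=(9.007)
t=0.400: state=(9.291)
t=0.600: state=(9.542)
t=0.800: state=(9.762)
t=0.820: state=(9.782)
next step: t=0.840: state=(9.802) — x has crossed 9.8
linear interpolation between t=0.820 (9.78195) and t=0.840 (9.80207) → t≈0.838

t = 0.838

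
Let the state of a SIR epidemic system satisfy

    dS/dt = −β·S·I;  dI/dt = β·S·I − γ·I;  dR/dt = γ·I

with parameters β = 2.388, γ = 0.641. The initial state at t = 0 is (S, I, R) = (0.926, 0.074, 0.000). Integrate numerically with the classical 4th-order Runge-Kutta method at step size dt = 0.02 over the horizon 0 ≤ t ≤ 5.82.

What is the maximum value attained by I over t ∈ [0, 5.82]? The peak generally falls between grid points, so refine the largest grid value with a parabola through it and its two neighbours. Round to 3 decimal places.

max I = 0.399

t=0.000: state=(0.926, 0.074, 0.000)
step 1 (dt=0.02): k1=(-0.164, 0.116, 0.047), k2=(-0.166, 0.118, 0.048), k3=(-0.166, 0.118, 0.048), k4=(-0.168, 0.119, 0.049); state += dt/6·(k1+2k2+2k3+k4)
t=0.020: state=(0.923, 0.076, 0.001)
t=0.040: state=(0.919, 0.079, 0.002)
t=0.060: state=(0.916, 0.081, 0.003)
continuing one RK4 step at a time; state shown every 10 steps (Δt=0.2):
t=0.200: state=(0.888, 0.100, 0.011)
t=0.400: state=(0.840, 0.134, 0.026)
t=0.600: state=(0.781, 0.173, 0.046)
t=0.800: state=(0.712, 0.218, 0.071)
t=1.000: state=(0.634, 0.264, 0.102)
t=1.200: state=(0.553, 0.309, 0.138)
t=1.400: state=(0.473, 0.347, 0.180)
t=1.600: state=(0.398, 0.375, 0.227)
t=1.800: state=(0.331, 0.393, 0.276)
t=2.000: state=(0.274, 0.399, 0.327)
t=2.200: state=(0.226, 0.396, 0.378)
t=2.400: state=(0.188, 0.384, 0.428)
t=2.600: state=(0.157, 0.367, 0.476)
t=2.800: state=(0.132, 0.346, 0.522)
t=3.000: state=(0.113, 0.322, 0.565)
t=3.200: state=(0.097, 0.298, 0.605)
t=3.400: state=(0.085, 0.274, 0.641)
t=3.600: state=(0.075, 0.250, 0.675)
t=3.800: state=(0.067, 0.228, 0.705)
t=4.000: state=(0.060, 0.206, 0.733)
t=4.200: state=(0.055, 0.187, 0.758)
t=4.400: state=(0.050, 0.168, 0.781)
t=4.600: state=(0.047, 0.152, 0.802)
t=4.800: state=(0.044, 0.136, 0.820)
t=5.000: state=(0.041, 0.122, 0.837)
t=5.200: state=(0.039, 0.110, 0.852)
t=5.400: state=(0.037, 0.098, 0.865)
t=5.600: state=(0.035, 0.088, 0.877)
t=5.800: state=(0.034, 0.079, 0.887)
t=5.820: state=(0.034, 0.078, 0.888)
largest grid value and its neighbours: I(2.000)=0.39913, I(2.020)=0.39918, I(2.040)=0.39914
parabola through these three points peaks at t≈2.021 with I≈0.39918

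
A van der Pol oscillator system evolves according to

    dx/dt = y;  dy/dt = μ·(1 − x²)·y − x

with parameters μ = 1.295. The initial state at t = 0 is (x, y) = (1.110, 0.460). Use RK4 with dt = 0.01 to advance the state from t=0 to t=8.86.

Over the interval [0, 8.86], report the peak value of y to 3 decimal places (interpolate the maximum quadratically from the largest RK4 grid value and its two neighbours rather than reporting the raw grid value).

max y = 2.989

t=0.000: state=(1.110, 0.460)
step 1 (dt=0.01): k1=(0.460, -1.248), k2=(0.454, -1.252), k3=(0.454, -1.252), k4=(0.447, -1.255); state += dt/6·(k1+2k2+2k3+k4)
t=0.010: state=(1.115, 0.447)
t=0.020: state=(1.119, 0.435)
t=0.030: state=(1.123, 0.422)
continuing one RK4 step at a time; state shown every 50 steps (Δt=0.5):
t=0.500: state=(1.182, -0.156)
t=1.000: state=(0.976, -0.661)
t=1.500: state=(0.499, -1.313)
t=2.000: state=(-0.433, -2.473)
t=2.500: state=(-1.639, -1.634)
t=3.000: state=(-1.929, 0.118)
t=3.500: state=(-1.753, 0.501)
t=4.000: state=(-1.455, 0.696)
t=4.500: state=(-1.036, 1.019)
t=5.000: state=(-0.362, 1.798)
t=5.500: state=(0.872, 2.989)
t=6.000: state=(1.928, 0.799)
t=6.500: state=(1.964, -0.325)
t=7.000: state=(1.738, -0.544)
t=7.500: state=(1.423, -0.725)
t=8.000: state=(0.986, -1.070)
t=8.500: state=(0.271, -1.923)
t=8.860: state=(-0.604, -2.903)
largest grid value and its neighbours: y(5.490)=2.98705, y(5.500)=2.98876, y(5.510)=2.98815
parabola through these three points peaks at t≈5.502 with y≈2.98882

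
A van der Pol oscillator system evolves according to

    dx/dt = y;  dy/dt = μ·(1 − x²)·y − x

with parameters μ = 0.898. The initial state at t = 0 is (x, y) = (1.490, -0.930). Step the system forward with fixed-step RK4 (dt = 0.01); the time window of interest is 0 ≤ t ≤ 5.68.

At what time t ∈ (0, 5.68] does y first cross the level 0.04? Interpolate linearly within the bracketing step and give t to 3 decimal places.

t = 2.263

t=0.000: state=(1.490, -0.930)
step 1 (dt=0.01): k1=(-0.930, -0.471), k2=(-0.932, -0.475), k3=(-0.932, -0.475), k4=(-0.935, -0.480); state += dt/6·(k1+2k2+2k3+k4)
t=0.010: state=(1.481, -0.935)
t=0.020: state=(1.471, -0.940)
t=0.030: state=(1.462, -0.945)
continuing one RK4 step at a time; state shown every 20 steps (Δt=0.2):
t=0.200: state=(1.293, -1.043)
t=0.400: state=(1.070, -1.199)
t=0.600: state=(0.810, -1.414)
t=0.800: state=(0.499, -1.703)
t=1.000: state=(0.124, -2.067)
t=1.200: state=(-0.328, -2.443)
t=1.400: state=(-0.841, -2.619)
t=1.600: state=(-1.343, -2.304)
t=1.800: state=(-1.730, -1.517)
t=2.000: state=(-1.947, -0.682)
t=2.200: state=(-2.019, -0.092)
t=2.260: state=(-2.021, 0.034)
next step: t=2.270: state=(-2.021, 0.053) — y has crossed 0.04
linear interpolation between t=2.260 (0.03384) and t=2.270 (0.05285) → t≈2.263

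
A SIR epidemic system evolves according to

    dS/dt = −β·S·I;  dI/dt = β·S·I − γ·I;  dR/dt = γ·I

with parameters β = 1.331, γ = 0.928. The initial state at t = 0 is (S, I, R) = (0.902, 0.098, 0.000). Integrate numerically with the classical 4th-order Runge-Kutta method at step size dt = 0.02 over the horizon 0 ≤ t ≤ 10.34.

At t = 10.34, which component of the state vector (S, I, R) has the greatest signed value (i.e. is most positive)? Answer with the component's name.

largest component: R

t=0.000: state=(0.902, 0.098, 0.000)
step 1 (dt=0.02): k1=(-0.118, 0.027, 0.091), k2=(-0.118, 0.027, 0.091), k3=(-0.118, 0.027, 0.091), k4=(-0.118, 0.027, 0.091); state += dt/6·(k1+2k2+2k3+k4)
t=0.020: state=(0.900, 0.099, 0.002)
t=0.040: state=(0.897, 0.099, 0.004)
t=0.060: state=(0.895, 0.100, 0.006)
continuing one RK4 step at a time; state shown every 25 steps (Δt=0.5):
t=0.500: state=(0.842, 0.110, 0.048)
t=1.000: state=(0.780, 0.119, 0.102)
t=1.500: state=(0.719, 0.123, 0.158)
t=2.000: state=(0.663, 0.122, 0.215)
t=2.500: state=(0.612, 0.118, 0.271)
t=3.000: state=(0.567, 0.109, 0.323)
t=3.500: state=(0.529, 0.099, 0.372)
t=4.000: state=(0.497, 0.088, 0.415)
t=4.500: state=(0.471, 0.076, 0.453)
t=5.000: state=(0.449, 0.065, 0.486)
t=5.500: state=(0.432, 0.055, 0.513)
t=6.000: state=(0.418, 0.046, 0.537)
t=6.500: state=(0.406, 0.038, 0.556)
t=7.000: state=(0.397, 0.031, 0.572)
t=7.500: state=(0.390, 0.025, 0.585)
t=8.000: state=(0.384, 0.021, 0.595)
t=8.500: state=(0.379, 0.017, 0.604)
t=9.000: state=(0.375, 0.013, 0.611)
t=9.500: state=(0.372, 0.011, 0.617)
t=10.000: state=(0.370, 0.009, 0.621)
t=10.340: state=(0.369, 0.008, 0.624)
compare at T: S=0.369, I=0.008, R=0.624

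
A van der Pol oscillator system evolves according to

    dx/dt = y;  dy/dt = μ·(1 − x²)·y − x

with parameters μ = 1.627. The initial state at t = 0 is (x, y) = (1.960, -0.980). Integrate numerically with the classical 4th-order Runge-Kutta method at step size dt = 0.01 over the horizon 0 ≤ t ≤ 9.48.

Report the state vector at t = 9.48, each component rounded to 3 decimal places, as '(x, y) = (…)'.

t=0.000: state=(1.960, -0.980)
step 1 (dt=0.01): k1=(-0.980, 2.571), k2=(-0.967, 2.486), k3=(-0.968, 2.488), k4=(-0.955, 2.407); state += dt/6·(k1+2k2+2k3+k4)
t=0.010: state=(1.950, -0.955)
t=0.020: state=(1.941, -0.932)
t=0.030: state=(1.932, -0.910)
continuing one RK4 step at a time; state shown every 50 steps (Δt=0.5):
t=0.500: state=(1.609, -0.612)
t=1.000: state=(1.278, -0.749)
t=1.500: state=(0.812, -1.197)
t=2.000: state=(-0.068, -2.551)
t=2.500: state=(-1.595, -2.421)
t=3.000: state=(-2.017, 0.095)
t=3.500: state=(-1.868, 0.402)
t=4.000: state=(-1.640, 0.510)
t=4.500: state=(-1.349, 0.672)
t=5.000: state=(-0.936, 1.036)
t=5.500: state=(-0.201, 2.097)
t=6.000: state=(1.262, 3.146)
t=6.500: state=(2.012, 0.153)
t=7.000: state=(1.911, -0.370)
t=7.500: state=(1.696, -0.484)
t=8.000: state=(1.422, -0.626)
t=8.500: state=(1.045, -0.922)
t=9.000: state=(0.416, -1.747)
t=9.480: state=(-0.825, -3.359)

(x, y) = (-0.825, -3.359)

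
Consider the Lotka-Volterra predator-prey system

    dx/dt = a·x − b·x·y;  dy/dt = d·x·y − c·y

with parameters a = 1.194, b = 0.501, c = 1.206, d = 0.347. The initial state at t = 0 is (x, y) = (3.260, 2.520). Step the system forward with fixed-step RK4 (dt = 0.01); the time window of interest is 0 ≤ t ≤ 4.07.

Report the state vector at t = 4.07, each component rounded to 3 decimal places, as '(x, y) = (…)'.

(x, y) = (3.641, 2.556)

t=0.000: state=(3.260, 2.520)
step 1 (dt=0.01): k1=(-0.223, -0.188), k2=(-0.222, -0.189), k3=(-0.222, -0.189), k4=(-0.220, -0.190); state += dt/6·(k1+2k2+2k3+k4)
t=0.010: state=(3.258, 2.518)
t=0.020: state=(3.256, 2.516)
t=0.030: state=(3.253, 2.514)
continuing one RK4 step at a time; state shown every 20 steps (Δt=0.2):
t=0.200: state=(3.222, 2.479)
t=0.400: state=(3.198, 2.434)
t=0.600: state=(3.190, 2.386)
t=0.800: state=(3.196, 2.340)
t=1.000: state=(3.217, 2.296)
t=1.200: state=(3.252, 2.258)
t=1.400: state=(3.298, 2.227)
t=1.600: state=(3.354, 2.204)
t=1.800: state=(3.418, 2.190)
t=2.000: state=(3.486, 2.186)
t=2.200: state=(3.554, 2.193)
t=2.400: state=(3.620, 2.210)
t=2.600: state=(3.678, 2.237)
t=2.800: state=(3.726, 2.273)
t=3.000: state=(3.760, 2.316)
t=3.200: state=(3.776, 2.363)
t=3.400: state=(3.774, 2.413)
t=3.600: state=(3.754, 2.462)
t=3.800: state=(3.716, 2.507)
t=4.000: state=(3.663, 2.545)
t=4.070: state=(3.641, 2.556)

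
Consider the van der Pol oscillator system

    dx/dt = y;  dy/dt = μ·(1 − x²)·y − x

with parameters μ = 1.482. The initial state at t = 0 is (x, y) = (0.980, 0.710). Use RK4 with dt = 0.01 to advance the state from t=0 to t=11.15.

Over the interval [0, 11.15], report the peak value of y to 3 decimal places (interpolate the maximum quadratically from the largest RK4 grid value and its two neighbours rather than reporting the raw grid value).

t=0.000: state=(0.980, 0.710)
step 1 (dt=0.01): k1=(0.710, -0.938), k2=(0.705, -0.949), k3=(0.705, -0.949), k4=(0.701, -0.960); state += dt/6·(k1+2k2+2k3+k4)
t=0.010: state=(0.987, 0.701)
t=0.020: state=(0.994, 0.691)
t=0.030: state=(1.001, 0.681)
continuing one RK4 step at a time; state shown every 50 steps (Δt=0.5):
t=0.500: state=(1.188, 0.100)
t=1.000: state=(1.097, -0.441)
t=1.500: state=(0.749, -0.985)
t=2.000: state=(0.022, -2.070)
t=2.500: state=(-1.306, -2.631)
t=3.000: state=(-1.949, -0.161)
t=3.500: state=(-1.846, 0.401)
t=4.000: state=(-1.604, 0.558)
t=4.500: state=(-1.280, 0.760)
t=5.000: state=(-0.803, 1.217)
t=5.500: state=(0.070, 2.464)
t=6.000: state=(1.534, 2.454)
t=6.500: state=(2.015, -0.030)
t=7.000: state=(1.872, -0.422)
t=7.500: state=(1.628, -0.552)
t=8.000: state=(1.310, -0.741)
t=8.500: state=(0.850, -1.164)
t=9.000: state=(0.024, -2.327)
t=9.500: state=(-1.434, -2.691)
t=10.000: state=(-2.014, -0.050)
t=10.500: state=(-1.888, 0.409)
t=11.000: state=(-1.649, 0.541)
t=11.150: state=(-1.565, 0.585)
largest grid value and its neighbours: y(5.770)=3.19843, y(5.780)=3.20143, y(5.790)=3.20142
parabola through these three points peaks at t≈5.785 with y≈3.20180

max y = 3.202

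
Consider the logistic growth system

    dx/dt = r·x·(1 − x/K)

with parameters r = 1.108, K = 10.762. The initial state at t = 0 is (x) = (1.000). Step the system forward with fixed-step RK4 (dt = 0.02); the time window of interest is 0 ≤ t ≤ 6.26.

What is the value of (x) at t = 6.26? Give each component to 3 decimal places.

(x) = (10.661)

t=0.000: state=(1.000)
step 1 (dt=0.02): k1=(1.005), k2=(1.014), k3=(1.014), k4=(1.023); state += dt/6·(k1+2k2+2k3+k4)
t=0.020: state=(1.020)
t=0.040: state=(1.041)
t=0.060: state=(1.062)
continuing one RK4 step at a time; state shown every 25 steps (Δt=0.5):
t=0.500: state=(1.628)
t=1.000: state=(2.548)
t=1.500: state=(3.773)
t=2.000: state=(5.213)
t=2.500: state=(6.677)
t=3.000: state=(7.963)
t=3.500: state=(8.953)
t=4.000: state=(9.643)
t=4.500: state=(10.089)
t=5.000: state=(10.365)
t=5.500: state=(10.530)
t=6.000: state=(10.627)
t=6.260: state=(10.661)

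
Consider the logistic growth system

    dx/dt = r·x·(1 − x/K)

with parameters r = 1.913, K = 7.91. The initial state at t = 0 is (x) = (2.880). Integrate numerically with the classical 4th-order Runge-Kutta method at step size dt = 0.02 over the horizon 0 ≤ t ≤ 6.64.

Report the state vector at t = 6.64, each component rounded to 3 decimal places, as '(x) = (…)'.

(x) = (7.910)

t=0.000: state=(2.880)
step 1 (dt=0.02): k1=(3.503), k2=(3.521), k3=(3.521), k4=(3.539); state += dt/6·(k1+2k2+2k3+k4)
t=0.020: state=(2.950)
t=0.040: state=(3.022)
t=0.060: state=(3.093)
continuing one RK4 step at a time; state shown every 25 steps (Δt=0.5):
t=0.500: state=(4.733)
t=1.000: state=(6.288)
t=1.500: state=(7.197)
t=2.000: state=(7.620)
t=2.500: state=(7.796)
t=3.000: state=(7.866)
t=3.500: state=(7.893)
t=4.000: state=(7.903)
t=4.500: state=(7.907)
t=5.000: state=(7.909)
t=5.500: state=(7.910)
t=6.000: state=(7.910)
t=6.500: state=(7.910)
t=6.640: state=(7.910)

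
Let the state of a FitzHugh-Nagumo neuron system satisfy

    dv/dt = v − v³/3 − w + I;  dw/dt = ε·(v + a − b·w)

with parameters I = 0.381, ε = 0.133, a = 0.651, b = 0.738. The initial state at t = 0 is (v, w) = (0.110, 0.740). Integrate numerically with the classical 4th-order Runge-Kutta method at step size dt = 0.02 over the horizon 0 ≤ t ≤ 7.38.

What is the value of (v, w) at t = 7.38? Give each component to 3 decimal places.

(v, w) = (-1.449, -0.138)

t=0.000: state=(0.110, 0.740)
step 1 (dt=0.02): k1=(-0.249, 0.029), k2=(-0.252, 0.028), k3=(-0.252, 0.028), k4=(-0.255, 0.028); state += dt/6·(k1+2k2+2k3+k4)
t=0.020: state=(0.105, 0.741)
t=0.040: state=(0.100, 0.741)
t=0.060: state=(0.095, 0.742)
continuing one RK4 step at a time; state shown every 25 steps (Δt=0.5):
t=0.500: state=(-0.055, 0.749)
t=1.000: state=(-0.327, 0.744)
t=1.500: state=(-0.735, 0.716)
t=2.000: state=(-1.214, 0.661)
t=2.500: state=(-1.566, 0.580)
t=3.000: state=(-1.714, 0.487)
t=3.500: state=(-1.742, 0.393)
t=4.000: state=(-1.723, 0.304)
t=4.500: state=(-1.689, 0.221)
t=5.000: state=(-1.649, 0.145)
t=5.500: state=(-1.607, 0.074)
t=6.000: state=(-1.565, 0.010)
t=6.500: state=(-1.523, -0.048)
t=7.000: state=(-1.481, -0.101)
t=7.380: state=(-1.449, -0.138)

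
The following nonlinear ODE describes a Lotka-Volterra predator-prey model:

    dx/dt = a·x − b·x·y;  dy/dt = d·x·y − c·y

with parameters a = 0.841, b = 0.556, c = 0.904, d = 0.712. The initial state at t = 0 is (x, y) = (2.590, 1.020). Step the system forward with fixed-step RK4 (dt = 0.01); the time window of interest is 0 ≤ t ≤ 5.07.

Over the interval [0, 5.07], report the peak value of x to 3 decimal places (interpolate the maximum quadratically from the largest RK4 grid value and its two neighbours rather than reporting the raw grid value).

max x = 2.744

t=0.000: state=(2.590, 1.020)
step 1 (dt=0.01): k1=(0.709, 0.959), k2=(0.703, 0.966), k3=(0.703, 0.966), k4=(0.697, 0.973); state += dt/6·(k1+2k2+2k3+k4)
t=0.010: state=(2.597, 1.030)
t=0.020: state=(2.604, 1.039)
t=0.030: state=(2.611, 1.049)
continuing one RK4 step at a time; state shown every 20 steps (Δt=0.2):
t=0.200: state=(2.704, 1.242)
t=0.400: state=(2.744, 1.529)
t=0.600: state=(2.687, 1.881)
t=0.800: state=(2.524, 2.278)
t=1.000: state=(2.266, 2.677)
t=1.200: state=(1.952, 3.018)
t=1.400: state=(1.628, 3.250)
t=1.600: state=(1.333, 3.347)
t=1.800: state=(1.088, 3.317)
t=2.000: state=(0.896, 3.186)
t=2.200: state=(0.752, 2.989)
t=2.400: state=(0.646, 2.754)
t=2.600: state=(0.571, 2.506)
t=2.800: state=(0.518, 2.260)
t=3.000: state=(0.483, 2.025)
t=3.200: state=(0.462, 1.807)
t=3.400: state=(0.452, 1.610)
t=3.600: state=(0.452, 1.432)
t=3.800: state=(0.460, 1.276)
t=4.000: state=(0.476, 1.138)
t=4.200: state=(0.499, 1.018)
t=4.400: state=(0.531, 0.914)
t=4.600: state=(0.570, 0.825)
t=4.800: state=(0.618, 0.749)
t=5.000: state=(0.675, 0.686)
t=5.070: state=(0.698, 0.666)
largest grid value and its neighbours: x(0.380)=2.74404, x(0.390)=2.74415, x(0.400)=2.74402
parabola through these three points peaks at t≈0.390 with x≈2.74415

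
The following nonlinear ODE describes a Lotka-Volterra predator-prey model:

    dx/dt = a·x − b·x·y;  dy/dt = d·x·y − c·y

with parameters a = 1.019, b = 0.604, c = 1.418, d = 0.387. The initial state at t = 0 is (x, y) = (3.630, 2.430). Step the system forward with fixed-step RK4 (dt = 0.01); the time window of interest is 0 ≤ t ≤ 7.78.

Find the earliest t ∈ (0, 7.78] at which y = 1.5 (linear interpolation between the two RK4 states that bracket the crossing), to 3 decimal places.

t = 1.563

t=0.000: state=(3.630, 2.430)
step 1 (dt=0.01): k1=(-1.629, -0.032), k2=(-1.625, -0.040), k3=(-1.625, -0.040), k4=(-1.621, -0.047); state += dt/6·(k1+2k2+2k3+k4)
t=0.010: state=(3.614, 2.430)
t=0.020: state=(3.598, 2.429)
t=0.030: state=(3.582, 2.428)
continuing one RK4 step at a time; state shown every 50 steps (Δt=0.5):
t=0.500: state=(2.958, 2.251)
t=1.000: state=(2.630, 1.891)
t=1.500: state=(2.612, 1.539)
t=1.560: state=(2.628, 1.502)
next step: t=1.570: state=(2.631, 1.496) — y has crossed 1.5
linear interpolation between t=1.560 (1.50186) and t=1.570 (1.49586) → t≈1.563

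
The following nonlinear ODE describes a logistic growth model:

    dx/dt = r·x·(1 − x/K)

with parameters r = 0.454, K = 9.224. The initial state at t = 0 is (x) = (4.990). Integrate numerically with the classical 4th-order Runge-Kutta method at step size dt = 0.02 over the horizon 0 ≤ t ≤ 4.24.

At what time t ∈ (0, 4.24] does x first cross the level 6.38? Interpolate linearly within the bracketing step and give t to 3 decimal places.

t = 1.418

t=0.000: state=(4.990)
step 1 (dt=0.02): k1=(1.040), k2=(1.039), k3=(1.039), k4=(1.039); state += dt/6·(k1+2k2+2k3+k4)
t=0.020: state=(5.011)
t=0.040: state=(5.032)
t=0.060: state=(5.052)
continuing one RK4 step at a time; state shown every 10 steps (Δt=0.2):
t=0.200: state=(5.197)
t=0.400: state=(5.402)
t=0.600: state=(5.603)
t=0.800: state=(5.801)
t=1.000: state=(5.994)
t=1.200: state=(6.182)
t=1.400: state=(6.364)
next step: t=1.420: state=(6.382) — x has crossed 6.38
linear interpolation between t=1.400 (6.36411) and t=1.420 (6.38199) → t≈1.418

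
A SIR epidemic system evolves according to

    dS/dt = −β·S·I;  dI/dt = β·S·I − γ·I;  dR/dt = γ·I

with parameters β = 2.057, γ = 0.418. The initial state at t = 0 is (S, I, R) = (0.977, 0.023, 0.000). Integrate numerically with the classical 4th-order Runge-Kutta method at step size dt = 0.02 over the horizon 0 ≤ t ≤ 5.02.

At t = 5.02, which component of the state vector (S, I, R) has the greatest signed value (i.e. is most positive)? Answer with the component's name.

t=0.000: state=(0.977, 0.023, 0.000)
step 1 (dt=0.02): k1=(-0.046, 0.037, 0.010), k2=(-0.047, 0.037, 0.010), k3=(-0.047, 0.037, 0.010), k4=(-0.048, 0.038, 0.010); state += dt/6·(k1+2k2+2k3+k4)
t=0.020: state=(0.976, 0.024, 0.000)
t=0.040: state=(0.975, 0.025, 0.000)
t=0.060: state=(0.974, 0.025, 0.001)
continuing one RK4 step at a time; state shown every 10 steps (Δt=0.2):
t=0.200: state=(0.966, 0.032, 0.002)
t=0.400: state=(0.952, 0.043, 0.005)
t=0.600: state=(0.932, 0.058, 0.010)
t=0.800: state=(0.906, 0.078, 0.015)
t=1.000: state=(0.873, 0.104, 0.023)
t=1.200: state=(0.831, 0.136, 0.033)
t=1.400: state=(0.780, 0.174, 0.046)
t=1.600: state=(0.720, 0.218, 0.062)
t=1.800: state=(0.652, 0.266, 0.082)
t=2.000: state=(0.578, 0.315, 0.107)
t=2.200: state=(0.503, 0.362, 0.135)
t=2.400: state=(0.430, 0.403, 0.167)
t=2.600: state=(0.361, 0.437, 0.202)
t=2.800: state=(0.300, 0.460, 0.240)
t=3.000: state=(0.248, 0.473, 0.279)
t=3.200: state=(0.204, 0.478, 0.319)
t=3.400: state=(0.167, 0.474, 0.358)
t=3.600: state=(0.138, 0.464, 0.398)
t=3.800: state=(0.114, 0.450, 0.436)
t=4.000: state=(0.095, 0.432, 0.473)
t=4.200: state=(0.080, 0.412, 0.508)
t=4.400: state=(0.068, 0.390, 0.542)
t=4.600: state=(0.058, 0.368, 0.573)
t=4.800: state=(0.050, 0.347, 0.603)
t=5.000: state=(0.044, 0.325, 0.631)
t=5.020: state=(0.043, 0.323, 0.634)
compare at T: S=0.043, I=0.323, R=0.634

largest component: R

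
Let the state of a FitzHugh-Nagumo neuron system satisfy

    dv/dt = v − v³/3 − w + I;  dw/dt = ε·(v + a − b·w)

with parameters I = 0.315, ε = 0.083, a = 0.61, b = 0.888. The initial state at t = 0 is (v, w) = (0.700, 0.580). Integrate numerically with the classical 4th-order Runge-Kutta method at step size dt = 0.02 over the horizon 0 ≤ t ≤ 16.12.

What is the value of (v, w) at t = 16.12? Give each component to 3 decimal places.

t=0.000: state=(0.700, 0.580)
step 1 (dt=0.02): k1=(0.321, 0.066), k2=(0.322, 0.066), k3=(0.322, 0.066), k4=(0.323, 0.066); state += dt/6·(k1+2k2+2k3+k4)
t=0.020: state=(0.706, 0.581)
t=0.040: state=(0.713, 0.583)
t=0.060: state=(0.719, 0.584)
continuing one RK4 step at a time; state shown every 50 steps (Δt=1):
t=1.000: state=(1.040, 0.657)
t=2.000: state=(1.279, 0.754)
t=3.000: state=(1.341, 0.855)
t=4.000: state=(1.302, 0.949)
t=5.000: state=(1.217, 1.031)
t=6.000: state=(1.103, 1.100)
t=7.000: state=(0.954, 1.153)
t=8.000: state=(0.740, 1.188)
t=9.000: state=(0.364, 1.198)
t=10.000: state=(-0.513, 1.161)
t=11.000: state=(-1.760, 1.031)
t=12.000: state=(-1.961, 0.853)
t=13.000: state=(-1.916, 0.686)
t=14.000: state=(-1.857, 0.535)
t=15.000: state=(-1.799, 0.400)
t=16.000: state=(-1.742, 0.278)
t=16.120: state=(-1.735, 0.265)

(v, w) = (-1.735, 0.265)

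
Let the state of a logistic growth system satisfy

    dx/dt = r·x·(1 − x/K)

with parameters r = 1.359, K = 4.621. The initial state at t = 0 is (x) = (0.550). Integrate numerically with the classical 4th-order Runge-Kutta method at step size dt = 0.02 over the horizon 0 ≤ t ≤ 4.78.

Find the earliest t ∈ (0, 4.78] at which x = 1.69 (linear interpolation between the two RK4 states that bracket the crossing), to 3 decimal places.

t = 1.068

t=0.000: state=(0.550)
step 1 (dt=0.02): k1=(0.658), k2=(0.665), k3=(0.665), k4=(0.672); state += dt/6·(k1+2k2+2k3+k4)
t=0.020: state=(0.563)
t=0.040: state=(0.577)
t=0.060: state=(0.591)
continuing one RK4 step at a time; state shown every 10 steps (Δt=0.2):
t=0.200: state=(0.696)
t=0.400: state=(0.872)
t=0.600: state=(1.081)
t=0.800: state=(1.322)
t=1.000: state=(1.593)
t=1.060: state=(1.679)
next step: t=1.080: state=(1.708) — x has crossed 1.69
linear interpolation between t=1.060 (1.67869) and t=1.080 (1.70784) → t≈1.068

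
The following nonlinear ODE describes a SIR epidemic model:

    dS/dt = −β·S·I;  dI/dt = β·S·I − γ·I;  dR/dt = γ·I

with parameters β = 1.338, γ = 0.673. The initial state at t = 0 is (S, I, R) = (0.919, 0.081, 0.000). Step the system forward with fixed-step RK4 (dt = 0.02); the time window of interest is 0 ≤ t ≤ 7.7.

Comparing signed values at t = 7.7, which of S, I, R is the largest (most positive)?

largest component: R

t=0.000: state=(0.919, 0.081, 0.000)
step 1 (dt=0.02): k1=(-0.100, 0.045, 0.055), k2=(-0.100, 0.045, 0.055), k3=(-0.100, 0.045, 0.055), k4=(-0.100, 0.045, 0.055); state += dt/6·(k1+2k2+2k3+k4)
t=0.020: state=(0.917, 0.082, 0.001)
t=0.040: state=(0.915, 0.083, 0.002)
t=0.060: state=(0.913, 0.084, 0.003)
continuing one RK4 step at a time; state shown every 25 steps (Δt=0.5):
t=0.500: state=(0.864, 0.105, 0.031)
t=1.000: state=(0.798, 0.131, 0.071)
t=1.500: state=(0.725, 0.156, 0.119)
t=2.000: state=(0.649, 0.176, 0.175)
t=2.500: state=(0.574, 0.189, 0.237)
t=3.000: state=(0.504, 0.194, 0.302)
t=3.500: state=(0.444, 0.190, 0.366)
t=4.000: state=(0.392, 0.179, 0.429)
t=4.500: state=(0.349, 0.164, 0.487)
t=5.000: state=(0.315, 0.146, 0.539)
t=5.500: state=(0.287, 0.128, 0.585)
t=6.000: state=(0.265, 0.110, 0.625)
t=6.500: state=(0.248, 0.093, 0.659)
t=7.000: state=(0.234, 0.078, 0.688)
t=7.500: state=(0.223, 0.065, 0.712)
t=7.700: state=(0.220, 0.060, 0.720)
compare at T: S=0.220, I=0.060, R=0.720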